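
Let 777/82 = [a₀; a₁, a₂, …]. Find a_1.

2

777 = 9·82 + 39   →  a_0 = 9
82 = 2·39 + 4   →  a_1 = 2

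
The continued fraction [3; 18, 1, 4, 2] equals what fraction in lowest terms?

Fold from the inside: start with 2/1.
  4 + 1/2 = 9/2
  1 + 2/9 = 11/9
  18 + 9/11 = 207/11
  3 + 11/207 = 632/207

632/207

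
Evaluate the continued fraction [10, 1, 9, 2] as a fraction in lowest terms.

229/21

Using pₖ = aₖpₖ₋₁ + pₖ₋₂ and qₖ = aₖqₖ₋₁ + qₖ₋₂:
  k=0: a=10, p=10, q=1
  k=1: a=1, p=11, q=1
  k=2: a=9, p=109, q=10
  k=3: a=2, p=229, q=21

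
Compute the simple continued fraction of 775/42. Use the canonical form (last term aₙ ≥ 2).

[18; 2, 4, 1, 3]

775 = 18·42 + 19
42 = 2·19 + 4
19 = 4·4 + 3
4 = 1·3 + 1
3 = 3·1 + 0  (stop)
So 775/42 = [18; 2, 4, 1, 3].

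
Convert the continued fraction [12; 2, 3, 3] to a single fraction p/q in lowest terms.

Using pₖ = aₖpₖ₋₁ + pₖ₋₂ and qₖ = aₖqₖ₋₁ + qₖ₋₂:
  k=0: a=12, p=12, q=1
  k=1: a=2, p=25, q=2
  k=2: a=3, p=87, q=7
  k=3: a=3, p=286, q=23

286/23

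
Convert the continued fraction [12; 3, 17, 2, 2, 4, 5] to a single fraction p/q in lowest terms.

75454/6121

Fold from the inside: start with 5/1.
  4 + 1/5 = 21/5
  2 + 5/21 = 47/21
  2 + 21/47 = 115/47
  17 + 47/115 = 2002/115
  3 + 115/2002 = 6121/2002
  12 + 2002/6121 = 75454/6121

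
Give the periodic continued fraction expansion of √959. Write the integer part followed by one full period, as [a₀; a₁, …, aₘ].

[30; 1, 29, 1, 60]

a₀ = ⌊√959⌋ = 30.
With m₀=0, d₀=1 and mₖ₊₁ = dₖaₖ − mₖ, dₖ₊₁ = (n − mₖ₊₁²)/dₖ, aₖ₊₁ = ⌊(a₀+mₖ₊₁)/dₖ₊₁⌋:
  k=1: m=30, d=59, a=1
  k=2: m=29, d=2, a=29
  k=3: m=29, d=59, a=1
  k=4: m=30, d=1, a=60
d=1 and a=2a₀=60 at k=4, so the next step gives (m, d) = (30, 59) again — its k=1 value — and the period has length 4.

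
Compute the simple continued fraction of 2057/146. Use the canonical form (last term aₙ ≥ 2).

[14; 11, 4, 3]

2057 = 14×146 + 13
146 = 11×13 + 3
13 = 4×3 + 1
3 = 3×1 + 0  (stop)
So 2057/146 = [14; 11, 4, 3].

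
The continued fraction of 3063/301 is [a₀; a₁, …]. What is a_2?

3063 = 10·301 + 53   →  a_0 = 10
301 = 5·53 + 36   →  a_1 = 5
53 = 1·36 + 17   →  a_2 = 1

1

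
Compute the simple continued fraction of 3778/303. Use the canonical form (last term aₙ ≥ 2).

3778 = 12·303 + 142
303 = 2·142 + 19
142 = 7·19 + 9
19 = 2·9 + 1
9 = 9·1 + 0  (stop)
So 3778/303 = [12; 2, 7, 2, 9].

[12; 2, 7, 2, 9]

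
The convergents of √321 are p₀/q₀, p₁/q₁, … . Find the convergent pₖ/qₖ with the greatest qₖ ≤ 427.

√321 = [17; 1, 10, 1, 34, …] (period length 4).
Convergents:
  p_0/q_0 = 17/1
  p_1/q_1 = 18/1
  p_2/q_2 = 197/11
  p_3/q_3 = 215/12
  p_4/q_4 = 7507/419
  p_5/q_5 = 7722/431
q_4 = 419 ≤ 427 < 431 = q_5, so the answer is 7507/419.

7507/419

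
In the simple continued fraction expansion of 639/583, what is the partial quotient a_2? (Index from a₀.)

2

639 = 1·583 + 56   →  a_0 = 1
583 = 10·56 + 23   →  a_1 = 10
56 = 2·23 + 10   →  a_2 = 2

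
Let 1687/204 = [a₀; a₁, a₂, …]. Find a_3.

1687 = 8·204 + 55   →  a_0 = 8
204 = 3·55 + 39   →  a_1 = 3
55 = 1·39 + 16   →  a_2 = 1
39 = 2·16 + 7   →  a_3 = 2

2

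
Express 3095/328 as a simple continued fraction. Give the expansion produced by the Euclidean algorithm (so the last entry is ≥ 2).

3095 = 9*328 + 143
328 = 2*143 + 42
143 = 3*42 + 17
42 = 2*17 + 8
17 = 2*8 + 1
8 = 8*1 + 0  (stop)
So 3095/328 = [9; 2, 3, 2, 2, 8].

[9; 2, 3, 2, 2, 8]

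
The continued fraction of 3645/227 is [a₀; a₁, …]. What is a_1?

3645 = 16·227 + 13   →  a_0 = 16
227 = 17·13 + 6   →  a_1 = 17

17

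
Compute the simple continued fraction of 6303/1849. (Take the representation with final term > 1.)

[3; 2, 2, 4, 9, 9]

6303 = 3×1849 + 756
1849 = 2×756 + 337
756 = 2×337 + 82
337 = 4×82 + 9
82 = 9×9 + 1
9 = 9×1 + 0  (stop)
So 6303/1849 = [3; 2, 2, 4, 9, 9].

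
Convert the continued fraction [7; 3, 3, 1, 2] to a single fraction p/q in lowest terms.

263/36

Fold from the inside: start with 2/1.
  1 + 1/2 = 3/2
  3 + 2/3 = 11/3
  3 + 3/11 = 36/11
  7 + 11/36 = 263/36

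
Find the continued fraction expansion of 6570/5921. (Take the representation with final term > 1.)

[1; 9, 8, 8, 1, 8]

6570 = 1·5921 + 649
5921 = 9·649 + 80
649 = 8·80 + 9
80 = 8·9 + 8
9 = 1·8 + 1
8 = 8·1 + 0  (stop)
So 6570/5921 = [1; 9, 8, 8, 1, 8].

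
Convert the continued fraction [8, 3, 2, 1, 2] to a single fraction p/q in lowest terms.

Fold from the inside: start with 2/1.
  1 + 1/2 = 3/2
  2 + 2/3 = 8/3
  3 + 3/8 = 27/8
  8 + 8/27 = 224/27

224/27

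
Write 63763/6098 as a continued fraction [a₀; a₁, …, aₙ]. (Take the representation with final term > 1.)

63763 = 10×6098 + 2783
6098 = 2×2783 + 532
2783 = 5×532 + 123
532 = 4×123 + 40
123 = 3×40 + 3
40 = 13×3 + 1
3 = 3×1 + 0  (stop)
So 63763/6098 = [10; 2, 5, 4, 3, 13, 3].

[10; 2, 5, 4, 3, 13, 3]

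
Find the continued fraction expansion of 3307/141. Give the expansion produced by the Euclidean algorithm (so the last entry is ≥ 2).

3307 = 23*141 + 64
141 = 2*64 + 13
64 = 4*13 + 12
13 = 1*12 + 1
12 = 12*1 + 0  (stop)
So 3307/141 = [23; 2, 4, 1, 12].

[23; 2, 4, 1, 12]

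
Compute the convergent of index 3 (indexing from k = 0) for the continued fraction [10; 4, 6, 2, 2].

Using pₖ = aₖpₖ₋₁ + pₖ₋₂, qₖ = aₖqₖ₋₁ + qₖ₋₂ (with p₋₁=1, p₋₂=0, q₋₁=0, q₋₂=1):
  k=0: a=10, p=10, q=1
  k=1: a=4, p=41, q=4
  k=2: a=6, p=256, q=25
  k=3: a=2, p=553, q=54

553/54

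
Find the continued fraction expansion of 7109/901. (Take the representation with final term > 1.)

[7; 1, 8, 9, 1, 9]

7109 = 7·901 + 802
901 = 1·802 + 99
802 = 8·99 + 10
99 = 9·10 + 9
10 = 1·9 + 1
9 = 9·1 + 0  (stop)
So 7109/901 = [7; 1, 8, 9, 1, 9].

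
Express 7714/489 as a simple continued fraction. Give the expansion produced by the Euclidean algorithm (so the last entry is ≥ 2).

[15; 1, 3, 2, 4, 12]

7714 = 15·489 + 379
489 = 1·379 + 110
379 = 3·110 + 49
110 = 2·49 + 12
49 = 4·12 + 1
12 = 12·1 + 0  (stop)
So 7714/489 = [15; 1, 3, 2, 4, 12].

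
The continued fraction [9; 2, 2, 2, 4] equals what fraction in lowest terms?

499/53

Fold from the inside: start with 4/1.
  2 + 1/4 = 9/4
  2 + 4/9 = 22/9
  2 + 9/22 = 53/22
  9 + 22/53 = 499/53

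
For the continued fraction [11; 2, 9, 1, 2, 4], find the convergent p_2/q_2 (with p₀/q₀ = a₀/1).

Using pₖ = aₖpₖ₋₁ + pₖ₋₂, qₖ = aₖqₖ₋₁ + qₖ₋₂ (with p₋₁=1, p₋₂=0, q₋₁=0, q₋₂=1):
  k=0: a=11, p=11, q=1
  k=1: a=2, p=23, q=2
  k=2: a=9, p=218, q=19

218/19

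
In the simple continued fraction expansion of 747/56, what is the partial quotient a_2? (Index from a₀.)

747 = 13·56 + 19   →  a_0 = 13
56 = 2·19 + 18   →  a_1 = 2
19 = 1·18 + 1   →  a_2 = 1

1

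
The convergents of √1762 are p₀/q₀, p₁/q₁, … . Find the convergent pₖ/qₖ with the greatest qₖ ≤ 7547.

148050/3527

√1762 = [41; 1, 40, 1, 82, …] (period length 4).
Convergents:
  p_0/q_0 = 41/1
  p_1/q_1 = 42/1
  p_2/q_2 = 1721/41
  p_3/q_3 = 1763/42
  p_4/q_4 = 146287/3485
  p_5/q_5 = 148050/3527
  p_6/q_6 = 6068287/144565
q_5 = 3527 ≤ 7547 < 144565 = q_6, so the answer is 148050/3527.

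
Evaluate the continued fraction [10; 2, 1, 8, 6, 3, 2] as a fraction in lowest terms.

Fold from the inside: start with 2/1.
  3 + 1/2 = 7/2
  6 + 2/7 = 44/7
  8 + 7/44 = 359/44
  1 + 44/359 = 403/359
  2 + 359/403 = 1165/403
  10 + 403/1165 = 12053/1165

12053/1165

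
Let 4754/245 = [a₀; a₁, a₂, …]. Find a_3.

4754 = 19·245 + 99   →  a_0 = 19
245 = 2·99 + 47   →  a_1 = 2
99 = 2·47 + 5   →  a_2 = 2
47 = 9·5 + 2   →  a_3 = 9

9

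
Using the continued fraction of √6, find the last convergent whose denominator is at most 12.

22/9

√6 = [2; 2, 4, …] (period length 2).
Convergents:
  p_0/q_0 = 2/1
  p_1/q_1 = 5/2
  p_2/q_2 = 22/9
  p_3/q_3 = 49/20
q_2 = 9 ≤ 12 < 20 = q_3, so the answer is 22/9.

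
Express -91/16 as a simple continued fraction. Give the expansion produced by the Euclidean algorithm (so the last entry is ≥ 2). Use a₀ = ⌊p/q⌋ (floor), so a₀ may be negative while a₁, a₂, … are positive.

[-6; 3, 5]

-91 = -6*16 + 5
16 = 3*5 + 1
5 = 5*1 + 0  (stop)
So -91/16 = [-6; 3, 5].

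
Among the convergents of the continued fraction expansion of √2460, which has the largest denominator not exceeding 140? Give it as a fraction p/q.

6051/122

√2460 = [49; 1, 1, 2, 24, 2, 1, 1, 98, …] (period length 8).
Convergents:
  p_0/q_0 = 49/1
  p_1/q_1 = 50/1
  p_2/q_2 = 99/2
  p_3/q_3 = 248/5
  p_4/q_4 = 6051/122
  p_5/q_5 = 12350/249
q_4 = 122 ≤ 140 < 249 = q_5, so the answer is 6051/122.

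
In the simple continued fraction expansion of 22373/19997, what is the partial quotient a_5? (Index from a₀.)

16

22373 = 1·19997 + 2376   →  a_0 = 1
19997 = 8·2376 + 989   →  a_1 = 8
2376 = 2·989 + 398   →  a_2 = 2
989 = 2·398 + 193   →  a_3 = 2
398 = 2·193 + 12   →  a_4 = 2
193 = 16·12 + 1   →  a_5 = 16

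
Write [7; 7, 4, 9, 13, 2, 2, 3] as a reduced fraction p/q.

Using pₖ = aₖpₖ₋₁ + pₖ₋₂ and qₖ = aₖqₖ₋₁ + qₖ₋₂:
  k=0: a=7, p=7, q=1
  k=1: a=7, p=50, q=7
  k=2: a=4, p=207, q=29
  k=3: a=9, p=1913, q=268
  k=4: a=13, p=25076, q=3513
  k=5: a=2, p=52065, q=7294
  k=6: a=2, p=129206, q=18101
  k=7: a=3, p=439683, q=61597

439683/61597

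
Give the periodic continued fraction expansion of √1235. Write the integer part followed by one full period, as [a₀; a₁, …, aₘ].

[35; 7, 70]

a₀ = ⌊√1235⌋ = 35.
With m₀=0, d₀=1 and mₖ₊₁ = dₖaₖ − mₖ, dₖ₊₁ = (n − mₖ₊₁²)/dₖ, aₖ₊₁ = ⌊(a₀+mₖ₊₁)/dₖ₊₁⌋:
  k=1: m=35, d=10, a=7
  k=2: m=35, d=1, a=70
d=1 and a=2a₀=70 at k=2, so the next step gives (m, d) = (35, 10) again — its k=1 value — and the period has length 2.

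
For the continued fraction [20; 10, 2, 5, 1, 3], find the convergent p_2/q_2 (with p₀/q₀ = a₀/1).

Using pₖ = aₖpₖ₋₁ + pₖ₋₂, qₖ = aₖqₖ₋₁ + qₖ₋₂ (with p₋₁=1, p₋₂=0, q₋₁=0, q₋₂=1):
  k=0: a=20, p=20, q=1
  k=1: a=10, p=201, q=10
  k=2: a=2, p=422, q=21

422/21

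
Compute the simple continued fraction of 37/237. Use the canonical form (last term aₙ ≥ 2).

[0; 6, 2, 2, 7]

37 = 0*237 + 37
237 = 6*37 + 15
37 = 2*15 + 7
15 = 2*7 + 1
7 = 7*1 + 0  (stop)
So 37/237 = [0; 6, 2, 2, 7].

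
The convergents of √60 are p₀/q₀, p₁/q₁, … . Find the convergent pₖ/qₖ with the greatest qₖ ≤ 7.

√60 = [7; 1, 2, 1, 14, …] (period length 4).
Convergents:
  p_0/q_0 = 7/1
  p_1/q_1 = 8/1
  p_2/q_2 = 23/3
  p_3/q_3 = 31/4
  p_4/q_4 = 457/59
q_3 = 4 ≤ 7 < 59 = q_4, so the answer is 31/4.

31/4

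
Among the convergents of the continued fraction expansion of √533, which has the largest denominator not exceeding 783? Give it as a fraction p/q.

6118/265

√533 = [23; 11, 1, 1, 11, 46, …] (period length 5).
Convergents:
  p_0/q_0 = 23/1
  p_1/q_1 = 254/11
  p_2/q_2 = 277/12
  p_3/q_3 = 531/23
  p_4/q_4 = 6118/265
  p_5/q_5 = 281959/12213
q_4 = 265 ≤ 783 < 12213 = q_5, so the answer is 6118/265.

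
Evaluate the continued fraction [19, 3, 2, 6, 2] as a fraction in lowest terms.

Fold from the inside: start with 2/1.
  6 + 1/2 = 13/2
  2 + 2/13 = 28/13
  3 + 13/28 = 97/28
  19 + 28/97 = 1871/97

1871/97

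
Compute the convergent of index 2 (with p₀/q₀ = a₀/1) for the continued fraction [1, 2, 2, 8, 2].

7/5

Using pₖ = aₖpₖ₋₁ + pₖ₋₂, qₖ = aₖqₖ₋₁ + qₖ₋₂ (with p₋₁=1, p₋₂=0, q₋₁=0, q₋₂=1):
  k=0: a=1, p=1, q=1
  k=1: a=2, p=3, q=2
  k=2: a=2, p=7, q=5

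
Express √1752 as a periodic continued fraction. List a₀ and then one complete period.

a₀ = ⌊√1752⌋ = 41.
With m₀=0, d₀=1 and mₖ₊₁ = dₖaₖ − mₖ, dₖ₊₁ = (n − mₖ₊₁²)/dₖ, aₖ₊₁ = ⌊(a₀+mₖ₊₁)/dₖ₊₁⌋:
  k=1: m=41, d=71, a=1
  k=2: m=30, d=12, a=5
  k=3: m=30, d=71, a=1
  k=4: m=41, d=1, a=82
d=1 and a=2a₀=82 at k=4, so the next step gives (m, d) = (41, 71) again — its k=1 value — and the period has length 4.

[41; 1, 5, 1, 82]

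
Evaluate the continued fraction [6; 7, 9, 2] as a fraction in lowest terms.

829/135

Using pₖ = aₖpₖ₋₁ + pₖ₋₂ and qₖ = aₖqₖ₋₁ + qₖ₋₂:
  k=0: a=6, p=6, q=1
  k=1: a=7, p=43, q=7
  k=2: a=9, p=393, q=64
  k=3: a=2, p=829, q=135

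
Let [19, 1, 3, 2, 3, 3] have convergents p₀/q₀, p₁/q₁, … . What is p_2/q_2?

79/4

Using pₖ = aₖpₖ₋₁ + pₖ₋₂, qₖ = aₖqₖ₋₁ + qₖ₋₂ (with p₋₁=1, p₋₂=0, q₋₁=0, q₋₂=1):
  k=0: a=19, p=19, q=1
  k=1: a=1, p=20, q=1
  k=2: a=3, p=79, q=4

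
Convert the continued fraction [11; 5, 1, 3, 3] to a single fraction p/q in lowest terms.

Fold from the inside: start with 3/1.
  3 + 1/3 = 10/3
  1 + 3/10 = 13/10
  5 + 10/13 = 75/13
  11 + 13/75 = 838/75

838/75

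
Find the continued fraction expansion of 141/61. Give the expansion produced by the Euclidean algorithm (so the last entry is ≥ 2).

[2; 3, 4, 1, 3]

141 = 2×61 + 19
61 = 3×19 + 4
19 = 4×4 + 3
4 = 1×3 + 1
3 = 3×1 + 0  (stop)
So 141/61 = [2; 3, 4, 1, 3].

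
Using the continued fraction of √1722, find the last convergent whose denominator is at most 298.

√1722 = [41; 2, 82, …] (period length 2).
Convergents:
  p_0/q_0 = 41/1
  p_1/q_1 = 83/2
  p_2/q_2 = 6847/165
  p_3/q_3 = 13777/332
q_2 = 165 ≤ 298 < 332 = q_3, so the answer is 6847/165.

6847/165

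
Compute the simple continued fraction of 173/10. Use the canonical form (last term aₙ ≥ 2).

[17; 3, 3]

173 = 17·10 + 3
10 = 3·3 + 1
3 = 3·1 + 0  (stop)
So 173/10 = [17; 3, 3].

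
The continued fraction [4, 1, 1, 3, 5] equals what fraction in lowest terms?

169/37

Using pₖ = aₖpₖ₋₁ + pₖ₋₂ and qₖ = aₖqₖ₋₁ + qₖ₋₂:
  k=0: a=4, p=4, q=1
  k=1: a=1, p=5, q=1
  k=2: a=1, p=9, q=2
  k=3: a=3, p=32, q=7
  k=4: a=5, p=169, q=37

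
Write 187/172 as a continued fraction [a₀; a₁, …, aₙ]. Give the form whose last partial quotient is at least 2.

187 = 1*172 + 15
172 = 11*15 + 7
15 = 2*7 + 1
7 = 7*1 + 0  (stop)
So 187/172 = [1; 11, 2, 7].

[1; 11, 2, 7]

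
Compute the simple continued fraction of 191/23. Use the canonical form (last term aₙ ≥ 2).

191 = 8·23 + 7
23 = 3·7 + 2
7 = 3·2 + 1
2 = 2·1 + 0  (stop)
So 191/23 = [8; 3, 3, 2].

[8; 3, 3, 2]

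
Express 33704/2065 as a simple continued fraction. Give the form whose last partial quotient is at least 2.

33704 = 16·2065 + 664
2065 = 3·664 + 73
664 = 9·73 + 7
73 = 10·7 + 3
7 = 2·3 + 1
3 = 3·1 + 0  (stop)
So 33704/2065 = [16; 3, 9, 10, 2, 3].

[16; 3, 9, 10, 2, 3]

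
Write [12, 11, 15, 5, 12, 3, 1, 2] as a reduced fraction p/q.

1394757/115361

Using pₖ = aₖpₖ₋₁ + pₖ₋₂ and qₖ = aₖqₖ₋₁ + qₖ₋₂:
  k=0: a=12, p=12, q=1
  k=1: a=11, p=133, q=11
  k=2: a=15, p=2007, q=166
  k=3: a=5, p=10168, q=841
  k=4: a=12, p=124023, q=10258
  k=5: a=3, p=382237, q=31615
  k=6: a=1, p=506260, q=41873
  k=7: a=2, p=1394757, q=115361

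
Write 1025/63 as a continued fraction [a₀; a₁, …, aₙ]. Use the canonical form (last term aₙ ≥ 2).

1025 = 16*63 + 17
63 = 3*17 + 12
17 = 1*12 + 5
12 = 2*5 + 2
5 = 2*2 + 1
2 = 2*1 + 0  (stop)
So 1025/63 = [16; 3, 1, 2, 2, 2].

[16; 3, 1, 2, 2, 2]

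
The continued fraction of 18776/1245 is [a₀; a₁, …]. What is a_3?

16

18776 = 15·1245 + 101   →  a_0 = 15
1245 = 12·101 + 33   →  a_1 = 12
101 = 3·33 + 2   →  a_2 = 3
33 = 16·2 + 1   →  a_3 = 16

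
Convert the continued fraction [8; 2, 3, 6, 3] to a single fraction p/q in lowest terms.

Using pₖ = aₖpₖ₋₁ + pₖ₋₂ and qₖ = aₖqₖ₋₁ + qₖ₋₂:
  k=0: a=8, p=8, q=1
  k=1: a=2, p=17, q=2
  k=2: a=3, p=59, q=7
  k=3: a=6, p=371, q=44
  k=4: a=3, p=1172, q=139

1172/139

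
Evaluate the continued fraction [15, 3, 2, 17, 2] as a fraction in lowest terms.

Using pₖ = aₖpₖ₋₁ + pₖ₋₂ and qₖ = aₖqₖ₋₁ + qₖ₋₂:
  k=0: a=15, p=15, q=1
  k=1: a=3, p=46, q=3
  k=2: a=2, p=107, q=7
  k=3: a=17, p=1865, q=122
  k=4: a=2, p=3837, q=251

3837/251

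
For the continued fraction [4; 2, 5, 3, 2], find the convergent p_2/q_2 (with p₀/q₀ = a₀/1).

Using pₖ = aₖpₖ₋₁ + pₖ₋₂, qₖ = aₖqₖ₋₁ + qₖ₋₂ (with p₋₁=1, p₋₂=0, q₋₁=0, q₋₂=1):
  k=0: a=4, p=4, q=1
  k=1: a=2, p=9, q=2
  k=2: a=5, p=49, q=11

49/11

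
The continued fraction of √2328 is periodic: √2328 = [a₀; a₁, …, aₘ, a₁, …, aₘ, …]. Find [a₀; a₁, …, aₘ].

a₀ = ⌊√2328⌋ = 48.
With m₀=0, d₀=1 and mₖ₊₁ = dₖaₖ − mₖ, dₖ₊₁ = (n − mₖ₊₁²)/dₖ, aₖ₊₁ = ⌊(a₀+mₖ₊₁)/dₖ₊₁⌋:
  k=1: m=48, d=24, a=4
  k=2: m=48, d=1, a=96
d=1 and a=2a₀=96 at k=2, so the next step gives (m, d) = (48, 24) again — its k=1 value — and the period has length 2.

[48; 4, 96]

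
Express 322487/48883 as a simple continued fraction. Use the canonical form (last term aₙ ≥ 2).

[6; 1, 1, 2, 13, 2, 19, 18]

322487 = 6·48883 + 29189
48883 = 1·29189 + 19694
29189 = 1·19694 + 9495
19694 = 2·9495 + 704
9495 = 13·704 + 343
704 = 2·343 + 18
343 = 19·18 + 1
18 = 18·1 + 0  (stop)
So 322487/48883 = [6; 1, 1, 2, 13, 2, 19, 18].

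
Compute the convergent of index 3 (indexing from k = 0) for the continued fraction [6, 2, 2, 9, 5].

301/47

Using pₖ = aₖpₖ₋₁ + pₖ₋₂, qₖ = aₖqₖ₋₁ + qₖ₋₂ (with p₋₁=1, p₋₂=0, q₋₁=0, q₋₂=1):
  k=0: a=6, p=6, q=1
  k=1: a=2, p=13, q=2
  k=2: a=2, p=32, q=5
  k=3: a=9, p=301, q=47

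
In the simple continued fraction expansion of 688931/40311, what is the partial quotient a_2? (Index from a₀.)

16

688931 = 17·40311 + 3644   →  a_0 = 17
40311 = 11·3644 + 227   →  a_1 = 11
3644 = 16·227 + 12   →  a_2 = 16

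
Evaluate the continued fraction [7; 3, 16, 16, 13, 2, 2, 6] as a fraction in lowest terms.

Fold from the inside: start with 6/1.
  2 + 1/6 = 13/6
  2 + 6/13 = 32/13
  13 + 13/32 = 429/32
  16 + 32/429 = 6896/429
  16 + 429/6896 = 110765/6896
  3 + 6896/110765 = 339191/110765
  7 + 110765/339191 = 2485102/339191

2485102/339191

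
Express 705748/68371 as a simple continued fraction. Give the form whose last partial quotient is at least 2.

705748 = 10*68371 + 22038
68371 = 3*22038 + 2257
22038 = 9*2257 + 1725
2257 = 1*1725 + 532
1725 = 3*532 + 129
532 = 4*129 + 16
129 = 8*16 + 1
16 = 16*1 + 0  (stop)
So 705748/68371 = [10; 3, 9, 1, 3, 4, 8, 16].

[10; 3, 9, 1, 3, 4, 8, 16]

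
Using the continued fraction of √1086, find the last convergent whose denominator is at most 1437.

47092/1429

√1086 = [32; 1, 20, 1, 64, …] (period length 4).
Convergents:
  p_0/q_0 = 32/1
  p_1/q_1 = 33/1
  p_2/q_2 = 692/21
  p_3/q_3 = 725/22
  p_4/q_4 = 47092/1429
  p_5/q_5 = 47817/1451
q_4 = 1429 ≤ 1437 < 1451 = q_5, so the answer is 47092/1429.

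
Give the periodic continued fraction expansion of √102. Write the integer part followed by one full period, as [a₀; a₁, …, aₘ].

[10; 10, 20]

a₀ = ⌊√102⌋ = 10.
With m₀=0, d₀=1 and mₖ₊₁ = dₖaₖ − mₖ, dₖ₊₁ = (n − mₖ₊₁²)/dₖ, aₖ₊₁ = ⌊(a₀+mₖ₊₁)/dₖ₊₁⌋:
  k=1: m=10, d=2, a=10
  k=2: m=10, d=1, a=20
d=1 and a=2a₀=20 at k=2, so the next step gives (m, d) = (10, 2) again — its k=1 value — and the period has length 2.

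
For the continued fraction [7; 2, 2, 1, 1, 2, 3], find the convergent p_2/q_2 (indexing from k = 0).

Using pₖ = aₖpₖ₋₁ + pₖ₋₂, qₖ = aₖqₖ₋₁ + qₖ₋₂ (with p₋₁=1, p₋₂=0, q₋₁=0, q₋₂=1):
  k=0: a=7, p=7, q=1
  k=1: a=2, p=15, q=2
  k=2: a=2, p=37, q=5

37/5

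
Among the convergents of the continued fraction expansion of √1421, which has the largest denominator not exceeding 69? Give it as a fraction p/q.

867/23

√1421 = [37; 1, 2, 3, 2, 3, 2, 1, 74, …] (period length 8).
Convergents:
  p_0/q_0 = 37/1
  p_1/q_1 = 38/1
  p_2/q_2 = 113/3
  p_3/q_3 = 377/10
  p_4/q_4 = 867/23
  p_5/q_5 = 2978/79
q_4 = 23 ≤ 69 < 79 = q_5, so the answer is 867/23.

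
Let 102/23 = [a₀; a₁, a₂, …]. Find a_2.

102 = 4·23 + 10   →  a_0 = 4
23 = 2·10 + 3   →  a_1 = 2
10 = 3·3 + 1   →  a_2 = 3

3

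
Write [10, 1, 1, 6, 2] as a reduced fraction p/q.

295/28

Using pₖ = aₖpₖ₋₁ + pₖ₋₂ and qₖ = aₖqₖ₋₁ + qₖ₋₂:
  k=0: a=10, p=10, q=1
  k=1: a=1, p=11, q=1
  k=2: a=1, p=21, q=2
  k=3: a=6, p=137, q=13
  k=4: a=2, p=295, q=28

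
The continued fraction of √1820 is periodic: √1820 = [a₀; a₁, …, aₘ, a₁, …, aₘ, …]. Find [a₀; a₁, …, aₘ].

[42; 1, 1, 1, 20, 1, 1, 1, 84]

a₀ = ⌊√1820⌋ = 42.
With m₀=0, d₀=1 and mₖ₊₁ = dₖaₖ − mₖ, dₖ₊₁ = (n − mₖ₊₁²)/dₖ, aₖ₊₁ = ⌊(a₀+mₖ₊₁)/dₖ₊₁⌋:
  k=1: m=42, d=56, a=1
  k=2: m=14, d=29, a=1
  k=3: m=15, d=55, a=1
  k=4: m=40, d=4, a=20
  k=5: m=40, d=55, a=1
  k=6: m=15, d=29, a=1
  k=7: m=14, d=56, a=1
  k=8: m=42, d=1, a=84
d=1 and a=2a₀=84 at k=8, so the next step gives (m, d) = (42, 56) again — its k=1 value — and the period has length 8.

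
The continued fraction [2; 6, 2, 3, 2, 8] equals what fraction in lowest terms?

Fold from the inside: start with 8/1.
  2 + 1/8 = 17/8
  3 + 8/17 = 59/17
  2 + 17/59 = 135/59
  6 + 59/135 = 869/135
  2 + 135/869 = 1873/869

1873/869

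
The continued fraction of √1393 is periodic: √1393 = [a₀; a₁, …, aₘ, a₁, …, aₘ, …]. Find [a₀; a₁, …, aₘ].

[37; 3, 10, 3, 74]

a₀ = ⌊√1393⌋ = 37.
With m₀=0, d₀=1 and mₖ₊₁ = dₖaₖ − mₖ, dₖ₊₁ = (n − mₖ₊₁²)/dₖ, aₖ₊₁ = ⌊(a₀+mₖ₊₁)/dₖ₊₁⌋:
  k=1: m=37, d=24, a=3
  k=2: m=35, d=7, a=10
  k=3: m=35, d=24, a=3
  k=4: m=37, d=1, a=74
d=1 and a=2a₀=74 at k=4, so the next step gives (m, d) = (37, 24) again — its k=1 value — and the period has length 4.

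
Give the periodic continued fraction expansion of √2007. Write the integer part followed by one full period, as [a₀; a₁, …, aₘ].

[44; 1, 3, 1, 88]

a₀ = ⌊√2007⌋ = 44.
With m₀=0, d₀=1 and mₖ₊₁ = dₖaₖ − mₖ, dₖ₊₁ = (n − mₖ₊₁²)/dₖ, aₖ₊₁ = ⌊(a₀+mₖ₊₁)/dₖ₊₁⌋:
  k=1: m=44, d=71, a=1
  k=2: m=27, d=18, a=3
  k=3: m=27, d=71, a=1
  k=4: m=44, d=1, a=88
d=1 and a=2a₀=88 at k=4, so the next step gives (m, d) = (44, 71) again — its k=1 value — and the period has length 4.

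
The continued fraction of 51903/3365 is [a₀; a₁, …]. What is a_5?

7

51903 = 15·3365 + 1428   →  a_0 = 15
3365 = 2·1428 + 509   →  a_1 = 2
1428 = 2·509 + 410   →  a_2 = 2
509 = 1·410 + 99   →  a_3 = 1
410 = 4·99 + 14   →  a_4 = 4
99 = 7·14 + 1   →  a_5 = 7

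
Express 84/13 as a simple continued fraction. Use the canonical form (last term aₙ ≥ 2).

84 = 6×13 + 6
13 = 2×6 + 1
6 = 6×1 + 0  (stop)
So 84/13 = [6; 2, 6].

[6; 2, 6]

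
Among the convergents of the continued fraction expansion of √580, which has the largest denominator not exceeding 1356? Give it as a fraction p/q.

13896/577

√580 = [24; 12, 48, …] (period length 2).
Convergents:
  p_0/q_0 = 24/1
  p_1/q_1 = 289/12
  p_2/q_2 = 13896/577
  p_3/q_3 = 167041/6936
q_2 = 577 ≤ 1356 < 6936 = q_3, so the answer is 13896/577.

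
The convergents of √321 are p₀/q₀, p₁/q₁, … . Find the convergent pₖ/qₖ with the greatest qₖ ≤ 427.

√321 = [17; 1, 10, 1, 34, …] (period length 4).
Convergents:
  p_0/q_0 = 17/1
  p_1/q_1 = 18/1
  p_2/q_2 = 197/11
  p_3/q_3 = 215/12
  p_4/q_4 = 7507/419
  p_5/q_5 = 7722/431
q_4 = 419 ≤ 427 < 431 = q_5, so the answer is 7507/419.

7507/419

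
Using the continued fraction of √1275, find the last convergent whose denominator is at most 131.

√1275 = [35; 1, 2, 2, 2, 2, 2, 1, 70, …] (period length 8).
Convergents:
  p_0/q_0 = 35/1
  p_1/q_1 = 36/1
  p_2/q_2 = 107/3
  p_3/q_3 = 250/7
  p_4/q_4 = 607/17
  p_5/q_5 = 1464/41
  p_6/q_6 = 3535/99
  p_7/q_7 = 4999/140
q_6 = 99 ≤ 131 < 140 = q_7, so the answer is 3535/99.

3535/99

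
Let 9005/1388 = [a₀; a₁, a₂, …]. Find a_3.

1

9005 = 6·1388 + 677   →  a_0 = 6
1388 = 2·677 + 34   →  a_1 = 2
677 = 19·34 + 31   →  a_2 = 19
34 = 1·31 + 3   →  a_3 = 1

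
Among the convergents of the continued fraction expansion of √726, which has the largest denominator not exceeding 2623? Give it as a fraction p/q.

26163/971

√726 = [26; 1, 16, 1, 52, …] (period length 4).
Convergents:
  p_0/q_0 = 26/1
  p_1/q_1 = 27/1
  p_2/q_2 = 458/17
  p_3/q_3 = 485/18
  p_4/q_4 = 25678/953
  p_5/q_5 = 26163/971
  p_6/q_6 = 444286/16489
q_5 = 971 ≤ 2623 < 16489 = q_6, so the answer is 26163/971.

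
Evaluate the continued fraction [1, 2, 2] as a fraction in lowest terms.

Using pₖ = aₖpₖ₋₁ + pₖ₋₂ and qₖ = aₖqₖ₋₁ + qₖ₋₂:
  k=0: a=1, p=1, q=1
  k=1: a=2, p=3, q=2
  k=2: a=2, p=7, q=5

7/5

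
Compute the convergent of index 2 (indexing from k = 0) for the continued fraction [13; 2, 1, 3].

Using pₖ = aₖpₖ₋₁ + pₖ₋₂, qₖ = aₖqₖ₋₁ + qₖ₋₂ (with p₋₁=1, p₋₂=0, q₋₁=0, q₋₂=1):
  k=0: a=13, p=13, q=1
  k=1: a=2, p=27, q=2
  k=2: a=1, p=40, q=3

40/3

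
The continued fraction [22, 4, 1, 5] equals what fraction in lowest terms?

644/29

Fold from the inside: start with 5/1.
  1 + 1/5 = 6/5
  4 + 5/6 = 29/6
  22 + 6/29 = 644/29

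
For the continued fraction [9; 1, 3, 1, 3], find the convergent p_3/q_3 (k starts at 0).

Using pₖ = aₖpₖ₋₁ + pₖ₋₂, qₖ = aₖqₖ₋₁ + qₖ₋₂ (with p₋₁=1, p₋₂=0, q₋₁=0, q₋₂=1):
  k=0: a=9, p=9, q=1
  k=1: a=1, p=10, q=1
  k=2: a=3, p=39, q=4
  k=3: a=1, p=49, q=5

49/5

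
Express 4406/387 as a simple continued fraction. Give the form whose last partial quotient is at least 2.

[11; 2, 1, 1, 2, 14, 2]

4406 = 11*387 + 149
387 = 2*149 + 89
149 = 1*89 + 60
89 = 1*60 + 29
60 = 2*29 + 2
29 = 14*2 + 1
2 = 2*1 + 0  (stop)
So 4406/387 = [11; 2, 1, 1, 2, 14, 2].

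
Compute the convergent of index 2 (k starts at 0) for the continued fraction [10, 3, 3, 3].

103/10

Using pₖ = aₖpₖ₋₁ + pₖ₋₂, qₖ = aₖqₖ₋₁ + qₖ₋₂ (with p₋₁=1, p₋₂=0, q₋₁=0, q₋₂=1):
  k=0: a=10, p=10, q=1
  k=1: a=3, p=31, q=3
  k=2: a=3, p=103, q=10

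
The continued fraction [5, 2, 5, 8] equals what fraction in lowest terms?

Fold from the inside: start with 8/1.
  5 + 1/8 = 41/8
  2 + 8/41 = 90/41
  5 + 41/90 = 491/90

491/90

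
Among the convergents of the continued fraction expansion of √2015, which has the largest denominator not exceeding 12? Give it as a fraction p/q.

√2015 = [44; 1, 7, 1, 88, …] (period length 4).
Convergents:
  p_0/q_0 = 44/1
  p_1/q_1 = 45/1
  p_2/q_2 = 359/8
  p_3/q_3 = 404/9
  p_4/q_4 = 35911/800
q_3 = 9 ≤ 12 < 800 = q_4, so the answer is 404/9.

404/9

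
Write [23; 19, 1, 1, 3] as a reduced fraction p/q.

3158/137

Fold from the inside: start with 3/1.
  1 + 1/3 = 4/3
  1 + 3/4 = 7/4
  19 + 4/7 = 137/7
  23 + 7/137 = 3158/137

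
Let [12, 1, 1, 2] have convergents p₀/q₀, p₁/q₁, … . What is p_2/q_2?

Using pₖ = aₖpₖ₋₁ + pₖ₋₂, qₖ = aₖqₖ₋₁ + qₖ₋₂ (with p₋₁=1, p₋₂=0, q₋₁=0, q₋₂=1):
  k=0: a=12, p=12, q=1
  k=1: a=1, p=13, q=1
  k=2: a=1, p=25, q=2

25/2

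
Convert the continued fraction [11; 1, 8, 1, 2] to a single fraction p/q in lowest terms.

Fold from the inside: start with 2/1.
  1 + 1/2 = 3/2
  8 + 2/3 = 26/3
  1 + 3/26 = 29/26
  11 + 26/29 = 345/29

345/29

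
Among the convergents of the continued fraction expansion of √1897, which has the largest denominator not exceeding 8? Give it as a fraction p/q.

87/2

√1897 = [43; 1, 1, 4, 12, 4, 1, 1, 86, …] (period length 8).
Convergents:
  p_0/q_0 = 43/1
  p_1/q_1 = 44/1
  p_2/q_2 = 87/2
  p_3/q_3 = 392/9
q_2 = 2 ≤ 8 < 9 = q_3, so the answer is 87/2.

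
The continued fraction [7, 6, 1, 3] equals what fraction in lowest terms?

193/27

Using pₖ = aₖpₖ₋₁ + pₖ₋₂ and qₖ = aₖqₖ₋₁ + qₖ₋₂:
  k=0: a=7, p=7, q=1
  k=1: a=6, p=43, q=6
  k=2: a=1, p=50, q=7
  k=3: a=3, p=193, q=27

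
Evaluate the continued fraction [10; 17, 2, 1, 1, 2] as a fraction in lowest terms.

Using pₖ = aₖpₖ₋₁ + pₖ₋₂ and qₖ = aₖqₖ₋₁ + qₖ₋₂:
  k=0: a=10, p=10, q=1
  k=1: a=17, p=171, q=17
  k=2: a=2, p=352, q=35
  k=3: a=1, p=523, q=52
  k=4: a=1, p=875, q=87
  k=5: a=2, p=2273, q=226

2273/226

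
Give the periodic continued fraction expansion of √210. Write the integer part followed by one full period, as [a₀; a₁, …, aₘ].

[14; 2, 28]

a₀ = ⌊√210⌋ = 14.
With m₀=0, d₀=1 and mₖ₊₁ = dₖaₖ − mₖ, dₖ₊₁ = (n − mₖ₊₁²)/dₖ, aₖ₊₁ = ⌊(a₀+mₖ₊₁)/dₖ₊₁⌋:
  k=1: m=14, d=14, a=2
  k=2: m=14, d=1, a=28
d=1 and a=2a₀=28 at k=2, so the next step gives (m, d) = (14, 14) again — its k=1 value — and the period has length 2.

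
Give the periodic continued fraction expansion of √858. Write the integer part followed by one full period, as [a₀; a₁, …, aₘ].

a₀ = ⌊√858⌋ = 29.

[29; 3, 2, 3, 58]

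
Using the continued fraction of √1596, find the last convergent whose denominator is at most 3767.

63880/1599

√1596 = [39; 1, 18, 1, 78, …] (period length 4).
Convergents:
  p_0/q_0 = 39/1
  p_1/q_1 = 40/1
  p_2/q_2 = 759/19
  p_3/q_3 = 799/20
  p_4/q_4 = 63081/1579
  p_5/q_5 = 63880/1599
  p_6/q_6 = 1212921/30361
q_5 = 1599 ≤ 3767 < 30361 = q_6, so the answer is 63880/1599.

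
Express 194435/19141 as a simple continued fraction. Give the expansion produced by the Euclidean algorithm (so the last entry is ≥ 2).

194435 = 10·19141 + 3025
19141 = 6·3025 + 991
3025 = 3·991 + 52
991 = 19·52 + 3
52 = 17·3 + 1
3 = 3·1 + 0  (stop)
So 194435/19141 = [10; 6, 3, 19, 17, 3].

[10; 6, 3, 19, 17, 3]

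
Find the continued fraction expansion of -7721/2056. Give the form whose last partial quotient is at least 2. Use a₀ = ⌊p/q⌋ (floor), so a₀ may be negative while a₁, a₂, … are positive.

-7721 = -4×2056 + 503
2056 = 4×503 + 44
503 = 11×44 + 19
44 = 2×19 + 6
19 = 3×6 + 1
6 = 6×1 + 0  (stop)
So -7721/2056 = [-4; 4, 11, 2, 3, 6].

[-4; 4, 11, 2, 3, 6]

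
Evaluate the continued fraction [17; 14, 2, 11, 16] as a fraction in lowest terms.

91439/5357

Fold from the inside: start with 16/1.
  11 + 1/16 = 177/16
  2 + 16/177 = 370/177
  14 + 177/370 = 5357/370
  17 + 370/5357 = 91439/5357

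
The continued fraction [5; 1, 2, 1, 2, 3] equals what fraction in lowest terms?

212/37

Using pₖ = aₖpₖ₋₁ + pₖ₋₂ and qₖ = aₖqₖ₋₁ + qₖ₋₂:
  k=0: a=5, p=5, q=1
  k=1: a=1, p=6, q=1
  k=2: a=2, p=17, q=3
  k=3: a=1, p=23, q=4
  k=4: a=2, p=63, q=11
  k=5: a=3, p=212, q=37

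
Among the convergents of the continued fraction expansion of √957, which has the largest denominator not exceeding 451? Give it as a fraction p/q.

√957 = [30; 1, 14, 2, 14, 1, 60, …] (period length 6).
Convergents:
  p_0/q_0 = 30/1
  p_1/q_1 = 31/1
  p_2/q_2 = 464/15
  p_3/q_3 = 959/31
  p_4/q_4 = 13890/449
  p_5/q_5 = 14849/480
q_4 = 449 ≤ 451 < 480 = q_5, so the answer is 13890/449.

13890/449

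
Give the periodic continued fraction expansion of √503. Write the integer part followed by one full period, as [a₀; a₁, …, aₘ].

a₀ = ⌊√503⌋ = 22.
With m₀=0, d₀=1 and mₖ₊₁ = dₖaₖ − mₖ, dₖ₊₁ = (n − mₖ₊₁²)/dₖ, aₖ₊₁ = ⌊(a₀+mₖ₊₁)/dₖ₊₁⌋:
  k=1: m=22, d=19, a=2
  k=2: m=16, d=13, a=2
  k=3: m=10, d=31, a=1
  k=4: m=21, d=2, a=21
  k=5: m=21, d=31, a=1
  k=6: m=10, d=13, a=2
  k=7: m=16, d=19, a=2
  k=8: m=22, d=1, a=44
d=1 and a=2a₀=44 at k=8, so the next step gives (m, d) = (22, 19) again — its k=1 value — and the period has length 8.

[22; 2, 2, 1, 21, 1, 2, 2, 44]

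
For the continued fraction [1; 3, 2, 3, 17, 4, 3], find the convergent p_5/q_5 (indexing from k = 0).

2175/1684

Using pₖ = aₖpₖ₋₁ + pₖ₋₂, qₖ = aₖqₖ₋₁ + qₖ₋₂ (with p₋₁=1, p₋₂=0, q₋₁=0, q₋₂=1):
  k=0: a=1, p=1, q=1
  k=1: a=3, p=4, q=3
  k=2: a=2, p=9, q=7
  k=3: a=3, p=31, q=24
  k=4: a=17, p=536, q=415
  k=5: a=4, p=2175, q=1684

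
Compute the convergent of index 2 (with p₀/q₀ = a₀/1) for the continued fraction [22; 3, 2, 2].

Using pₖ = aₖpₖ₋₁ + pₖ₋₂, qₖ = aₖqₖ₋₁ + qₖ₋₂ (with p₋₁=1, p₋₂=0, q₋₁=0, q₋₂=1):
  k=0: a=22, p=22, q=1
  k=1: a=3, p=67, q=3
  k=2: a=2, p=156, q=7

156/7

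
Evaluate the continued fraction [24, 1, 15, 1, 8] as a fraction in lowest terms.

Using pₖ = aₖpₖ₋₁ + pₖ₋₂ and qₖ = aₖqₖ₋₁ + qₖ₋₂:
  k=0: a=24, p=24, q=1
  k=1: a=1, p=25, q=1
  k=2: a=15, p=399, q=16
  k=3: a=1, p=424, q=17
  k=4: a=8, p=3791, q=152

3791/152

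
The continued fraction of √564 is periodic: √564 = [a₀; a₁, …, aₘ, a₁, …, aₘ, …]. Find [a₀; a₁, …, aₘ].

a₀ = ⌊√564⌋ = 23.
With m₀=0, d₀=1 and mₖ₊₁ = dₖaₖ − mₖ, dₖ₊₁ = (n − mₖ₊₁²)/dₖ, aₖ₊₁ = ⌊(a₀+mₖ₊₁)/dₖ₊₁⌋:
  k=1: m=23, d=35, a=1
  k=2: m=12, d=12, a=2
  k=3: m=12, d=35, a=1
  k=4: m=23, d=1, a=46
d=1 and a=2a₀=46 at k=4, so the next step gives (m, d) = (23, 35) again — its k=1 value — and the period has length 4.

[23; 1, 2, 1, 46]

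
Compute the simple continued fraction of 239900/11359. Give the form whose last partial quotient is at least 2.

239900 = 21*11359 + 1361
11359 = 8*1361 + 471
1361 = 2*471 + 419
471 = 1*419 + 52
419 = 8*52 + 3
52 = 17*3 + 1
3 = 3*1 + 0  (stop)
So 239900/11359 = [21; 8, 2, 1, 8, 17, 3].

[21; 8, 2, 1, 8, 17, 3]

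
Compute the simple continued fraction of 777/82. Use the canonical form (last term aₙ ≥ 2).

777 = 9*82 + 39
82 = 2*39 + 4
39 = 9*4 + 3
4 = 1*3 + 1
3 = 3*1 + 0  (stop)
So 777/82 = [9; 2, 9, 1, 3].

[9; 2, 9, 1, 3]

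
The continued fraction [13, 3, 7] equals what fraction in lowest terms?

Fold from the inside: start with 7/1.
  3 + 1/7 = 22/7
  13 + 7/22 = 293/22

293/22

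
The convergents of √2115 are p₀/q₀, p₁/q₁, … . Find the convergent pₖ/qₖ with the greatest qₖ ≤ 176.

√2115 = [45; 1, 90, …] (period length 2).
Convergents:
  p_0/q_0 = 45/1
  p_1/q_1 = 46/1
  p_2/q_2 = 4185/91
  p_3/q_3 = 4231/92
  p_4/q_4 = 384975/8371
q_3 = 92 ≤ 176 < 8371 = q_4, so the answer is 4231/92.

4231/92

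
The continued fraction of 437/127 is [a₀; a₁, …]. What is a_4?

437 = 3·127 + 56   →  a_0 = 3
127 = 2·56 + 15   →  a_1 = 2
56 = 3·15 + 11   →  a_2 = 3
15 = 1·11 + 4   →  a_3 = 1
11 = 2·4 + 3   →  a_4 = 2

2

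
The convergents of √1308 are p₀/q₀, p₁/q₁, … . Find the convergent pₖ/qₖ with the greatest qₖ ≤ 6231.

94177/2604

√1308 = [36; 6, 72, …] (period length 2).
Convergents:
  p_0/q_0 = 36/1
  p_1/q_1 = 217/6
  p_2/q_2 = 15660/433
  p_3/q_3 = 94177/2604
  p_4/q_4 = 6796404/187921
q_3 = 2604 ≤ 6231 < 187921 = q_4, so the answer is 94177/2604.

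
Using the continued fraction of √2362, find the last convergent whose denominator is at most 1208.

√2362 = [48; 1, 1, 1, 1, 96, …] (period length 5).
Convergents:
  p_0/q_0 = 48/1
  p_1/q_1 = 49/1
  p_2/q_2 = 97/2
  p_3/q_3 = 146/3
  p_4/q_4 = 243/5
  p_5/q_5 = 23474/483
  p_6/q_6 = 23717/488
  p_7/q_7 = 47191/971
  p_8/q_8 = 70908/1459
q_7 = 971 ≤ 1208 < 1459 = q_8, so the answer is 47191/971.

47191/971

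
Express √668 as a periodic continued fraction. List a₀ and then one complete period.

a₀ = ⌊√668⌋ = 25.
With m₀=0, d₀=1 and mₖ₊₁ = dₖaₖ − mₖ, dₖ₊₁ = (n − mₖ₊₁²)/dₖ, aₖ₊₁ = ⌊(a₀+mₖ₊₁)/dₖ₊₁⌋:
  k=1: m=25, d=43, a=1
  k=2: m=18, d=8, a=5
  k=3: m=22, d=23, a=2
  k=4: m=24, d=4, a=12
  k=5: m=24, d=23, a=2
  k=6: m=22, d=8, a=5
  k=7: m=18, d=43, a=1
  k=8: m=25, d=1, a=50
d=1 and a=2a₀=50 at k=8, so the next step gives (m, d) = (25, 43) again — its k=1 value — and the period has length 8.

[25; 1, 5, 2, 12, 2, 5, 1, 50]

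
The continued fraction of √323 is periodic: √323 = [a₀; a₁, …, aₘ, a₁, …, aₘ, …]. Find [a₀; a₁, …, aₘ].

a₀ = ⌊√323⌋ = 17.
With m₀=0, d₀=1 and mₖ₊₁ = dₖaₖ − mₖ, dₖ₊₁ = (n − mₖ₊₁²)/dₖ, aₖ₊₁ = ⌊(a₀+mₖ₊₁)/dₖ₊₁⌋:
  k=1: m=17, d=34, a=1
  k=2: m=17, d=1, a=34
d=1 and a=2a₀=34 at k=2, so the next step gives (m, d) = (17, 34) again — its k=1 value — and the period has length 2.

[17; 1, 34]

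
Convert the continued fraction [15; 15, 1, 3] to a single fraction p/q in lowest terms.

949/63

Using pₖ = aₖpₖ₋₁ + pₖ₋₂ and qₖ = aₖqₖ₋₁ + qₖ₋₂:
  k=0: a=15, p=15, q=1
  k=1: a=15, p=226, q=15
  k=2: a=1, p=241, q=16
  k=3: a=3, p=949, q=63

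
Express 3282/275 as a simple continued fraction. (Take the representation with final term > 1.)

3282 = 11*275 + 257
275 = 1*257 + 18
257 = 14*18 + 5
18 = 3*5 + 3
5 = 1*3 + 2
3 = 1*2 + 1
2 = 2*1 + 0  (stop)
So 3282/275 = [11; 1, 14, 3, 1, 1, 2].

[11; 1, 14, 3, 1, 1, 2]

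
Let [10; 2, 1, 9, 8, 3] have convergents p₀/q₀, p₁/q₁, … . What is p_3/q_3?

Using pₖ = aₖpₖ₋₁ + pₖ₋₂, qₖ = aₖqₖ₋₁ + qₖ₋₂ (with p₋₁=1, p₋₂=0, q₋₁=0, q₋₂=1):
  k=0: a=10, p=10, q=1
  k=1: a=2, p=21, q=2
  k=2: a=1, p=31, q=3
  k=3: a=9, p=300, q=29

300/29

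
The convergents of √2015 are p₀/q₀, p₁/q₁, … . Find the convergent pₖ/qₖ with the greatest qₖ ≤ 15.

404/9

√2015 = [44; 1, 7, 1, 88, …] (period length 4).
Convergents:
  p_0/q_0 = 44/1
  p_1/q_1 = 45/1
  p_2/q_2 = 359/8
  p_3/q_3 = 404/9
  p_4/q_4 = 35911/800
q_3 = 9 ≤ 15 < 800 = q_4, so the answer is 404/9.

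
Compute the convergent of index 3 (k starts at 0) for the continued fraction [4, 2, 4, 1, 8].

Using pₖ = aₖpₖ₋₁ + pₖ₋₂, qₖ = aₖqₖ₋₁ + qₖ₋₂ (with p₋₁=1, p₋₂=0, q₋₁=0, q₋₂=1):
  k=0: a=4, p=4, q=1
  k=1: a=2, p=9, q=2
  k=2: a=4, p=40, q=9
  k=3: a=1, p=49, q=11

49/11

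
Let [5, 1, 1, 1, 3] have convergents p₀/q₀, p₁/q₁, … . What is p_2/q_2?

11/2

Using pₖ = aₖpₖ₋₁ + pₖ₋₂, qₖ = aₖqₖ₋₁ + qₖ₋₂ (with p₋₁=1, p₋₂=0, q₋₁=0, q₋₂=1):
  k=0: a=5, p=5, q=1
  k=1: a=1, p=6, q=1
  k=2: a=1, p=11, q=2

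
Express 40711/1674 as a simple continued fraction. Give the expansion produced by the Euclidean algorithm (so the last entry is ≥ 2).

40711 = 24×1674 + 535
1674 = 3×535 + 69
535 = 7×69 + 52
69 = 1×52 + 17
52 = 3×17 + 1
17 = 17×1 + 0  (stop)
So 40711/1674 = [24; 3, 7, 1, 3, 17].

[24; 3, 7, 1, 3, 17]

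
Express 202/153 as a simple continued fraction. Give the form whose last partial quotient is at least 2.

[1; 3, 8, 6]

202 = 1·153 + 49
153 = 3·49 + 6
49 = 8·6 + 1
6 = 6·1 + 0  (stop)
So 202/153 = [1; 3, 8, 6].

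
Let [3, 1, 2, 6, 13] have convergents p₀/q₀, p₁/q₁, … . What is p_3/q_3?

70/19

Using pₖ = aₖpₖ₋₁ + pₖ₋₂, qₖ = aₖqₖ₋₁ + qₖ₋₂ (with p₋₁=1, p₋₂=0, q₋₁=0, q₋₂=1):
  k=0: a=3, p=3, q=1
  k=1: a=1, p=4, q=1
  k=2: a=2, p=11, q=3
  k=3: a=6, p=70, q=19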